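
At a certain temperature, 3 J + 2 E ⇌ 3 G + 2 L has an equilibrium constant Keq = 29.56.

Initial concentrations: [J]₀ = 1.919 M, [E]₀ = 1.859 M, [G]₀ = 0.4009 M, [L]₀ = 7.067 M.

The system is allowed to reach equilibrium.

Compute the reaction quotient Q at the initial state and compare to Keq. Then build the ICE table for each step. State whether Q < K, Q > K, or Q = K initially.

Q₀ = 0.1318; Q < K (proceeds forward)

Q₀ = 0.1318 vs Keq = 29.56 ⇒ Q<K, forward
Step 1:
                    J           E           G           L
  init          1.919       1.859      0.4009       7.067
  Δ           -0.7499     -0.4999      0.7499      0.4999
  eq            1.169       1.359       1.151       7.567
  solve Keq expr → x = 0.25; check Q = 29.56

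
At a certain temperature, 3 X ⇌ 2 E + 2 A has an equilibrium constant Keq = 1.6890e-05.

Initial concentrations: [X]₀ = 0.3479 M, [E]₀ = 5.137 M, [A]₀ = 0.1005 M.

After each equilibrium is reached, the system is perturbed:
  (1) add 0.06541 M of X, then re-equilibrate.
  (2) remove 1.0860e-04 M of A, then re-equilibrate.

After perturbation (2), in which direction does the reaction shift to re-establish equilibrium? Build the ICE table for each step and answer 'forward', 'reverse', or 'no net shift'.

Direction: forward

Q₀ = 6.33 vs Keq = 1.6890e-05 ⇒ Q>K, reverse
Step 1:
                  X         E         A
  Initial    0.3479     5.137    0.1005
  Change     0.1503   -0.1002   -0.1002
  Equil      0.4982     5.037 2.8694e-04
  solve Keq expr → x = -0.05011; check Q = 1.6890e-05
Then add 0.06541 M of X.
Step 2:
                  X         E         A
  Initial    0.5636     5.037 2.8694e-04
  Change  -8.7359e-05 5.8239e-05 5.8239e-05
  Equil      0.5635     5.037 3.4518e-04
  solve Keq expr → x = 2.9120e-05; check Q = 1.6890e-05
Then remove 1.0860e-04 M of A.
Step 3:
                  X         E         A
  Initial    0.5635     5.037 2.3658e-04
  Change  -1.6266e-04 1.0844e-04 1.0844e-04
  Equil      0.5634     5.037 3.4502e-04
  solve Keq expr → x = 5.4222e-05; check Q = 1.6890e-05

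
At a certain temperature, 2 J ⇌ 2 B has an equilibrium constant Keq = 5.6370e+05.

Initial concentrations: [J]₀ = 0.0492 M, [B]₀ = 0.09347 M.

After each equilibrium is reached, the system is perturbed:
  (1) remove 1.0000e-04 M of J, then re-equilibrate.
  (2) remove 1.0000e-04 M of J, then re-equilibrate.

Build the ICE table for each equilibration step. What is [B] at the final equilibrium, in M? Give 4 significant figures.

Q₀ = 3.609 vs Keq = 5.6370e+05 ⇒ Q<K, forward
Step 1:
                   J          B
  I           0.0492    0.09347
  C         -0.04901    0.04901
  E       1.8977e-04     0.1425
  solve Keq expr → x = 0.02451; check Q = 5.6370e+05
Then remove 1.0000e-04 M of J.
Step 2:
                   J          B
  I       8.9771e-05     0.1425
  C       9.9867e-05 -9.9867e-05
  E       1.8964e-04     0.1424
  solve Keq expr → x = -4.9933e-05; check Q = 5.6370e+05
Then remove 1.0000e-04 M of J.
Step 3:
                   J          B
  I       8.9638e-05     0.1424
  C       9.9867e-05 -9.9867e-05
  E       1.8951e-04     0.1423
  solve Keq expr → x = -4.9933e-05; check Q = 5.6370e+05

[B]_eq = 0.1423 M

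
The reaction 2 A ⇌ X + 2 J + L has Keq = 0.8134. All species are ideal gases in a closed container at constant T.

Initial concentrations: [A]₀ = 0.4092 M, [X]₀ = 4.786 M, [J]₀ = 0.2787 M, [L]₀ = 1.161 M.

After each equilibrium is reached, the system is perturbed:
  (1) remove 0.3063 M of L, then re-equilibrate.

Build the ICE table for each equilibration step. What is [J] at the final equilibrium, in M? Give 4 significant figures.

[J]_eq = 0.2154 M

Q₀ = 2.578 vs Keq = 0.8134 ⇒ Q>K, reverse
Step 1:
                  A         X         J         L
  I          0.4092     4.786    0.2787     1.161
  C         0.08514  -0.04257  -0.08514  -0.04257
  E          0.4943     4.743    0.1936     1.118
  solve Keq expr → x = -0.04257; check Q = 0.8134
Then remove 0.3063 M of L.
Step 2:
                  A         X         J         L
  I          0.4943     4.743    0.1936    0.8121
  C        -0.02185   0.01093   0.02185   0.01093
  E          0.4725     4.754    0.2154    0.8231
  solve Keq expr → x = 0.01093; check Q = 0.8134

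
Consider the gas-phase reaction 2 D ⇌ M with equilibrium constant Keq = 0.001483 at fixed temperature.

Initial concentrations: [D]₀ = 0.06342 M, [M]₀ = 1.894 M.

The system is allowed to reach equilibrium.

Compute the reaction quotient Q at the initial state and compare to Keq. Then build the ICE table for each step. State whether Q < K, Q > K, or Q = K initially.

Q₀ = 470.9 vs Keq = 0.001483 ⇒ Q>K, reverse
Step 1:
                  D         M
  I         0.06342     1.894
  C           3.745    -1.872
  E           3.808   0.02151
  solve Keq expr → x = -1.872; check Q = 0.001483

Q₀ = 470.9; Q > K (proceeds reverse)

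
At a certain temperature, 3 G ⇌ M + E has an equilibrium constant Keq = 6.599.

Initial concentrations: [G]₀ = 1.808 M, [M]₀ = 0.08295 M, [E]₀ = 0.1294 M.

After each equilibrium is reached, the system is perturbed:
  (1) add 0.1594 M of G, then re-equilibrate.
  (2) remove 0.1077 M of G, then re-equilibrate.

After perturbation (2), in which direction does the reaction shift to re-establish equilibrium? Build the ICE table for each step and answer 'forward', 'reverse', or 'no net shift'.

Direction: reverse

Q₀ = 0.001816 vs Keq = 6.599 ⇒ Q<K, forward
Step 1:
                    G           M           E
  init          1.808     0.08295      0.1294
  Δ            -1.435      0.4785      0.4785
  eq           0.3726      0.5614      0.6079
  solve Keq expr → x = 0.4785; check Q = 6.599
Then add 0.1594 M of G.
Step 2:
                    G           M           E
  init          0.532      0.5614      0.6079
  Δ           -0.1398     0.04661     0.04661
  eq           0.3921       0.608      0.6545
  solve Keq expr → x = 0.04661; check Q = 6.599
Then remove 0.1077 M of G.
Step 3:
                    G           M           E
  init         0.2844       0.608      0.6545
  Δ           0.09452    -0.03151    -0.03151
  eq            0.379      0.5765       0.623
  solve Keq expr → x = -0.03151; check Q = 6.599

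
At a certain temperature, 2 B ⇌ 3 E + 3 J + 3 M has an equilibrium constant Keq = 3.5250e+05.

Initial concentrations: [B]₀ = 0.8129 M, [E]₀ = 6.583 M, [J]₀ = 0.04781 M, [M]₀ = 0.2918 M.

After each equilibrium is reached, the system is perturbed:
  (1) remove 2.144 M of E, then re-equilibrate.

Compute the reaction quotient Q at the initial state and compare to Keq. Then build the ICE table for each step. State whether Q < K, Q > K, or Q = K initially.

Q₀ = 0.001172 vs Keq = 3.5250e+05 ⇒ Q<K, forward
Step 1:
                    B           E           J           M
  I            0.8129       6.583     0.04781      0.2918
  C           -0.7389       1.108       1.108       1.108
  E             0.074       7.691       1.156         1.4
  solve Keq expr → x = 0.3695; check Q = 3.5250e+05
Then remove 2.144 M of E.
Step 2:
                    B           E           J           M
  I             0.074       5.547       1.156         1.4
  C          -0.02418     0.03627     0.03627     0.03627
  E           0.04982       5.584       1.192       1.436
  solve Keq expr → x = 0.01209; check Q = 3.5250e+05

Q₀ = 0.001172; Q < K (proceeds forward)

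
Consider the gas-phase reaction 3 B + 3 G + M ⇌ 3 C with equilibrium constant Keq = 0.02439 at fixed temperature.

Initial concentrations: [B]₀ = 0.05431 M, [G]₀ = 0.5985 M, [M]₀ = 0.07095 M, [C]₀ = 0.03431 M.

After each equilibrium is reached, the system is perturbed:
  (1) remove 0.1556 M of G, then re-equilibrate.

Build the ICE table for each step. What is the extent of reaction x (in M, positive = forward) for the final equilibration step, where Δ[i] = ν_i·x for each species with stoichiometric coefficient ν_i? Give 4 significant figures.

x = -4.9542e-04 M

Q₀ = 16.58 vs Keq = 0.02439 ⇒ Q>K, reverse
Step 1:
                    B           G           M           C
  init        0.05431      0.5985     0.07095     0.03431
  Δ           0.02787     0.02787     0.00929    -0.02787
  eq          0.08218      0.6264     0.08024    0.006439
  solve Keq expr → x = -0.00929; check Q = 0.02439
Then remove 0.1556 M of G.
Step 2:
                    B           G           M           C
  init        0.08218      0.4708     0.08024    0.006439
  Δ          0.001486    0.001486  4.9542e-04   -0.001486
  eq          0.08367      0.4723     0.08074    0.004953
  solve Keq expr → x = -4.9542e-04; check Q = 0.02439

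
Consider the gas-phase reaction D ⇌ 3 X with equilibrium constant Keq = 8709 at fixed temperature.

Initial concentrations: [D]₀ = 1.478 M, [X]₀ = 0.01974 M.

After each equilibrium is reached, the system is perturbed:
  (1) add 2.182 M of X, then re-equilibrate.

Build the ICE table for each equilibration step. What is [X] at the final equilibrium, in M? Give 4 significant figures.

[X]_eq = 6.539 M

Q₀ = 5.2044e-06 vs Keq = 8709 ⇒ Q<K, forward
Step 1:
                  D         X
  init        1.478   0.01974
  Δ          -1.468     4.404
  eq       0.009942     4.424
  solve Keq expr → x = 1.468; check Q = 8709
Then add 2.182 M of X.
Step 2:
                  D         X
  init     0.009942     6.606
  Δ         0.02217  -0.06651
  eq        0.03211     6.539
  solve Keq expr → x = -0.02217; check Q = 8709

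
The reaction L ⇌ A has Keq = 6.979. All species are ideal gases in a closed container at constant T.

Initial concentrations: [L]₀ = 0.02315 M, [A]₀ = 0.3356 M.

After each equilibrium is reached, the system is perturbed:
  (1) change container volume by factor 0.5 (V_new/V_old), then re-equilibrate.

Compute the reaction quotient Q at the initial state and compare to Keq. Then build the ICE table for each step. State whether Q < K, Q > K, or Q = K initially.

Q₀ = 14.5 vs Keq = 6.979 ⇒ Q>K, reverse
Step 1:
                   L          A
  Initial    0.02315     0.3356
  Change     0.02181   -0.02181
  Equil      0.04496     0.3138
  solve Keq expr → x = -0.02181; check Q = 6.979
Then change container volume by factor 0.5 (V_new/V_old).
Step 2:
                   L          A
  Initial    0.08992     0.6276
  Change           0          0
  Equil      0.08992     0.6276
  solve Keq expr → x = 0; check Q = 6.979

Q₀ = 14.5; Q > K (proceeds reverse)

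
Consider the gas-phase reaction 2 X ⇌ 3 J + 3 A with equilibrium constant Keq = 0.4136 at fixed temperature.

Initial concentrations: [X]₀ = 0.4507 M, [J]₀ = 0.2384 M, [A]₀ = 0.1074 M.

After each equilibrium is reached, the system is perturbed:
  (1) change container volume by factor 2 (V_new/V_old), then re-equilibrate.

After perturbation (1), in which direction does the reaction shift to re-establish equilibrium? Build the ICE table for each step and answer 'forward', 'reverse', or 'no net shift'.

Direction: forward

Q₀ = 8.2634e-05 vs Keq = 0.4136 ⇒ Q<K, forward
Step 1:
                   X          J          A
  init        0.4507     0.2384     0.1074
  Δ          -0.2334     0.3501     0.3501
  eq          0.2173     0.5885     0.4575
  solve Keq expr → x = 0.1167; check Q = 0.4136
Then change container volume by factor 2 (V_new/V_old).
Step 2:
                   X          J          A
  init        0.1086     0.2943     0.2288
  Δ         -0.05012    0.07519    0.07519
  eq         0.05851     0.3695      0.304
  solve Keq expr → x = 0.02506; check Q = 0.4136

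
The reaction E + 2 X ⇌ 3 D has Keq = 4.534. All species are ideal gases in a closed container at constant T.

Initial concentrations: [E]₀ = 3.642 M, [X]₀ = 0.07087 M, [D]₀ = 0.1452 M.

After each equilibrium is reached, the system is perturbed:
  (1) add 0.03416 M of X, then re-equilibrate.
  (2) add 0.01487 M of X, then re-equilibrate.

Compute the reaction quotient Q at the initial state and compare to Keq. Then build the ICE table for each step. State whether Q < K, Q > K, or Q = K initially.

Q₀ = 0.1674; Q < K (proceeds forward)

Q₀ = 0.1674 vs Keq = 4.534 ⇒ Q<K, forward
Step 1:
                  E         X         D
  init        3.642   0.07087    0.1452
  Δ        -0.02316  -0.04632   0.06947
  eq          3.619   0.02455    0.2147
  solve Keq expr → x = 0.02316; check Q = 4.534
Then add 0.03416 M of X.
Step 2:
                  E         X         D
  init        3.619   0.05871    0.2147
  Δ        -0.01344  -0.02687   0.04031
  eq          3.605   0.03184     0.255
  solve Keq expr → x = 0.01344; check Q = 4.534
Then add 0.01487 M of X.
Step 3:
                  E         X         D
  init        3.605   0.04671     0.255
  Δ       -0.005772  -0.01154   0.01732
  eq            3.6   0.03517    0.2723
  solve Keq expr → x = 0.005772; check Q = 4.534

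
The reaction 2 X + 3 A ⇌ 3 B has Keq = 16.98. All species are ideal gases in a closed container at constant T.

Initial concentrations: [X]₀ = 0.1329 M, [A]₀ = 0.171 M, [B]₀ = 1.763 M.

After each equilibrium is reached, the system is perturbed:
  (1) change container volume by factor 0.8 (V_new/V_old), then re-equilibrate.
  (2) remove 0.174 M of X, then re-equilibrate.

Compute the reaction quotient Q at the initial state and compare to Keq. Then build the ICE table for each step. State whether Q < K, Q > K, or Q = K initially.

Q₀ = 6.2047e+04; Q > K (proceeds reverse)

Q₀ = 6.2047e+04 vs Keq = 16.98 ⇒ Q>K, reverse
Step 1:
                    X           A           B
  init         0.1329       0.171       1.763
  Δ            0.3751      0.5626     -0.5626
  eq            0.508      0.7336         1.2
  solve Keq expr → x = -0.1875; check Q = 16.98
Then change container volume by factor 0.8 (V_new/V_old).
Step 2:
                    X           A           B
  init          0.635       0.917       1.501
  Δ          -0.03961    -0.05942     0.05942
  eq           0.5953      0.8576        1.56
  solve Keq expr → x = 0.01981; check Q = 16.98
Then remove 0.174 M of X.
Step 3:
                    X           A           B
  init         0.4213      0.8576        1.56
  Δ           0.05562     0.08343    -0.08343
  eq            0.477       0.941       1.476
  solve Keq expr → x = -0.02781; check Q = 16.98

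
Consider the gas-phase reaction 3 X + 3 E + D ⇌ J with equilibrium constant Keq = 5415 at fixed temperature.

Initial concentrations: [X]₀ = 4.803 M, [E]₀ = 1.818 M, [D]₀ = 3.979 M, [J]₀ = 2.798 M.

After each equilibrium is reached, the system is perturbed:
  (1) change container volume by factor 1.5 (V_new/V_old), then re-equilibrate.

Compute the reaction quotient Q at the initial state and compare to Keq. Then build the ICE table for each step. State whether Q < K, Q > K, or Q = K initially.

Q₀ = 0.001056 vs Keq = 5415 ⇒ Q<K, forward
Step 1:
                    X           E           D           J
  init          4.803       1.818       3.979       2.798
  Δ            -1.799      -1.799     -0.5997      0.5997
  eq            3.004     0.01899       3.379       3.398
  solve Keq expr → x = 0.5997; check Q = 5415
Then change container volume by factor 1.5 (V_new/V_old).
Step 2:
                    X           E           D           J
  init          2.003     0.01266       2.253       2.265
  Δ           0.01556     0.01556    0.005188   -0.005188
  eq            2.018     0.02822       2.258        2.26
  solve Keq expr → x = -0.005188; check Q = 5415

Q₀ = 0.001056; Q < K (proceeds forward)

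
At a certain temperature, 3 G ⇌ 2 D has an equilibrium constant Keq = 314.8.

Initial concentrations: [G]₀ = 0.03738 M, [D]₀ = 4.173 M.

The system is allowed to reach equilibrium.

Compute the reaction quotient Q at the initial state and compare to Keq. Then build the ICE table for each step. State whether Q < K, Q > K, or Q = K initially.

Q₀ = 3.3341e+05; Q > K (proceeds reverse)

Q₀ = 3.3341e+05 vs Keq = 314.8 ⇒ Q>K, reverse
Step 1:
                   G          D
  I          0.03738      4.173
  C           0.3301    -0.2201
  E           0.3675      3.953
  solve Keq expr → x = -0.11; check Q = 314.8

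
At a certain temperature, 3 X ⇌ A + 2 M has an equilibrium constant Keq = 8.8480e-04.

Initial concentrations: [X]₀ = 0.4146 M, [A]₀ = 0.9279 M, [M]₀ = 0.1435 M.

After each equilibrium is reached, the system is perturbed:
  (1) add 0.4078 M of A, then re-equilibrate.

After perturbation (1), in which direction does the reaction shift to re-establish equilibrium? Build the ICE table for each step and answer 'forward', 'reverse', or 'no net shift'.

Direction: reverse

Q₀ = 0.2681 vs Keq = 8.8480e-04 ⇒ Q>K, reverse
Step 1:
                  X         A         M
  init       0.4146    0.9279    0.1435
  Δ          0.1925  -0.06418   -0.1284
  eq         0.6071    0.8637   0.01514
  solve Keq expr → x = -0.06418; check Q = 8.8480e-04
Then add 0.4078 M of A.
Step 2:
                  X         A         M
  init       0.6071     1.272   0.01514
  Δ        0.003807 -0.001269 -0.002538
  eq         0.6109      1.27    0.0126
  solve Keq expr → x = -0.001269; check Q = 8.8480e-04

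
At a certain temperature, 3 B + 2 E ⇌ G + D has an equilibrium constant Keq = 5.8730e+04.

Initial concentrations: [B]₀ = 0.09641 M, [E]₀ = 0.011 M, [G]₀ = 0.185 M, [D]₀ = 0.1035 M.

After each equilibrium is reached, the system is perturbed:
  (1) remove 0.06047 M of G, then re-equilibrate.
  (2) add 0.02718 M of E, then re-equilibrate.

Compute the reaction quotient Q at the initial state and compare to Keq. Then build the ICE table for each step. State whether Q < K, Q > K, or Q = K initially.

Q₀ = 1.7659e+05 vs Keq = 5.8730e+04 ⇒ Q>K, reverse
Step 1:
                    B           E           G           D
  init        0.09641       0.011       0.185      0.1035
  Δ          0.008265     0.00551   -0.002755   -0.002755
  eq           0.1047     0.01651      0.1822      0.1007
  solve Keq expr → x = -0.002755; check Q = 5.8730e+04
Then remove 0.06047 M of G.
Step 2:
                    B           E           G           D
  init         0.1047     0.01651      0.1218      0.1007
  Δ         -0.003309   -0.002206    0.001103    0.001103
  eq           0.1014      0.0143      0.1229      0.1018
  solve Keq expr → x = 0.001103; check Q = 5.8730e+04
Then add 0.02718 M of E.
Step 3:
                    B           E           G           D
  init         0.1014     0.04148      0.1229      0.1018
  Δ          -0.02609    -0.01739    0.008695    0.008695
  eq          0.07528     0.02409      0.1316      0.1105
  solve Keq expr → x = 0.008695; check Q = 5.8730e+04

Q₀ = 1.7659e+05; Q > K (proceeds reverse)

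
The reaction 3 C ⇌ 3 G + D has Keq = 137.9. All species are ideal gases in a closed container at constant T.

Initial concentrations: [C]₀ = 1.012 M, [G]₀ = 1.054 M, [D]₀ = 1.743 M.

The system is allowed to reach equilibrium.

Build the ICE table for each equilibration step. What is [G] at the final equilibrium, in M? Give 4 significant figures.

[G]_eq = 1.664 M

Q₀ = 1.969 vs Keq = 137.9 ⇒ Q<K, forward
Step 1:
                  C         G         D
  init        1.012     1.054     1.743
  Δ         -0.6099    0.6099    0.2033
  eq         0.4021     1.664     1.946
  solve Keq expr → x = 0.2033; check Q = 137.9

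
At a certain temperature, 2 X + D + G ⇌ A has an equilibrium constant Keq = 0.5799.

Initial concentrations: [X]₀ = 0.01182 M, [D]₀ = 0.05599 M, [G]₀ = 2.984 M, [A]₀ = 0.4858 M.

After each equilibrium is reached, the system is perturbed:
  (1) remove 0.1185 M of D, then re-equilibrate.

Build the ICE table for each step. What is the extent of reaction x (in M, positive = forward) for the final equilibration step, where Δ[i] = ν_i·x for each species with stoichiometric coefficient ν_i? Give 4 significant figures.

x = -0.02635 M

Q₀ = 2.0812e+04 vs Keq = 0.5799 ⇒ Q>K, reverse
Step 1:
                  X         D         G         A
  Initial   0.01182   0.05599     2.984    0.4858
  Change     0.5586    0.2793    0.2793   -0.2793
  Equil      0.5705    0.3353     3.263    0.2065
  solve Keq expr → x = -0.2793; check Q = 0.5799
Then remove 0.1185 M of D.
Step 2:
                  X         D         G         A
  Initial    0.5705    0.2168     3.263    0.2065
  Change    0.05271   0.02635   0.02635  -0.02635
  Equil      0.6232    0.2432      3.29    0.1801
  solve Keq expr → x = -0.02635; check Q = 0.5799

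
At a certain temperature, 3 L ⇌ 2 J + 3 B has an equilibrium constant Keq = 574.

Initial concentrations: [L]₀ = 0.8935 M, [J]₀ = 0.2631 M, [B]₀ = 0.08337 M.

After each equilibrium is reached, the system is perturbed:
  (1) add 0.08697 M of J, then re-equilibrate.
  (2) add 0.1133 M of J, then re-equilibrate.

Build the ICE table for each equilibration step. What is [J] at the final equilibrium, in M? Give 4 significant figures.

Q₀ = 5.6233e-05 vs Keq = 574 ⇒ Q<K, forward
Step 1:
                   L          J          B
  init        0.8935     0.2631    0.08337
  Δ          -0.8019     0.5346     0.8019
  eq         0.09162     0.7977     0.8853
  solve Keq expr → x = 0.2673; check Q = 574
Then add 0.08697 M of J.
Step 2:
                   L          J          B
  init       0.09162     0.8847     0.8853
  Δ         0.005642  -0.003761  -0.005642
  eq         0.09726     0.8809     0.8796
  solve Keq expr → x = -0.001881; check Q = 574
Then add 0.1133 M of J.
Step 3:
                   L          J          B
  init       0.09726     0.9942     0.8796
  Δ         0.007003  -0.004669  -0.007003
  eq          0.1043     0.9895     0.8726
  solve Keq expr → x = -0.002334; check Q = 574

[J]_eq = 0.9895 M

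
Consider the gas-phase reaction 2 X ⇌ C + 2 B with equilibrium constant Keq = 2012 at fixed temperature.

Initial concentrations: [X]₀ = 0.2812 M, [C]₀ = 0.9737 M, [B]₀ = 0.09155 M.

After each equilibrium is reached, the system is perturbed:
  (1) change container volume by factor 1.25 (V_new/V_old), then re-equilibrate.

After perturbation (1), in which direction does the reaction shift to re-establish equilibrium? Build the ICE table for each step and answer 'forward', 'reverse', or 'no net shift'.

Direction: forward

Q₀ = 0.1032 vs Keq = 2012 ⇒ Q<K, forward
Step 1:
                  X         C         B
  Initial    0.2812    0.9737   0.09155
  Change    -0.2726    0.1363    0.2726
  Equil    0.008554      1.11    0.3642
  solve Keq expr → x = 0.1363; check Q = 2012
Then change container volume by factor 1.25 (V_new/V_old).
Step 2:
                  X         C         B
  Initial  0.006843     0.888    0.2914
  Change  -7.0642e-04 3.5321e-04 7.0642e-04
  Equil    0.006137    0.8884    0.2921
  solve Keq expr → x = 3.5321e-04; check Q = 2012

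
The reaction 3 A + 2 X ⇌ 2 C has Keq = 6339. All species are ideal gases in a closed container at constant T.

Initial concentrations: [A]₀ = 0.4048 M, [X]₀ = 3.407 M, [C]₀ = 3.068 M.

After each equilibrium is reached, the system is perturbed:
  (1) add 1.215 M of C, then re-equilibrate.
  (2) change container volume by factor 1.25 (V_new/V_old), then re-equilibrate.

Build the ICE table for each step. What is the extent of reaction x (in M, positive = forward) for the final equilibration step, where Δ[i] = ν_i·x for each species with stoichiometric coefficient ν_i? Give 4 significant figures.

Q₀ = 12.22 vs Keq = 6339 ⇒ Q<K, forward
Step 1:
                    A           X           C
  Initial      0.4048       3.407       3.068
  Change      -0.3493     -0.2329      0.2329
  Equil       0.05546       3.174       3.301
  solve Keq expr → x = 0.1164; check Q = 6339
Then add 1.215 M of C.
Step 2:
                    A           X           C
  Initial     0.05546       3.174       4.516
  Change      0.01268    0.008454   -0.008454
  Equil       0.06814       3.183       4.507
  solve Keq expr → x = -0.004227; check Q = 6339
Then change container volume by factor 1.25 (V_new/V_old).
Step 3:
                    A           X           C
  Initial     0.05452       2.546       3.606
  Change      0.01336    0.008906   -0.008906
  Equil       0.06787       2.555       3.597
  solve Keq expr → x = -0.004453; check Q = 6339

x = -0.004453 M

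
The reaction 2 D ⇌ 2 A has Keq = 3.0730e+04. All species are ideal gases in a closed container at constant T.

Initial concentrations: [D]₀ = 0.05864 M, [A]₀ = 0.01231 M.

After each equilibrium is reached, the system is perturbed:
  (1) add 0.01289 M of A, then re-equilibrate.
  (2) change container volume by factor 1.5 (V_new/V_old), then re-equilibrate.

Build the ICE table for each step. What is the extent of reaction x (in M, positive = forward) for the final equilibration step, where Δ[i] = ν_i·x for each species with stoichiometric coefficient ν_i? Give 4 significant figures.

x = 0 M

Q₀ = 0.04407 vs Keq = 3.0730e+04 ⇒ Q<K, forward
Step 1:
                    D           A
  Initial     0.05864     0.01231
  Change     -0.05824     0.05824
  Equil    4.0244e-04     0.07055
  solve Keq expr → x = 0.02912; check Q = 3.0730e+04
Then add 0.01289 M of A.
Step 2:
                    D           A
  Initial  4.0244e-04     0.08344
  Change   7.3114e-05 -7.3114e-05
  Equil    4.7555e-04     0.08336
  solve Keq expr → x = -3.6557e-05; check Q = 3.0730e+04
Then change container volume by factor 1.5 (V_new/V_old).
Step 3:
                    D           A
  Initial  3.1704e-04     0.05558
  Change            0           0
  Equil    3.1704e-04     0.05558
  solve Keq expr → x = 0; check Q = 3.0730e+04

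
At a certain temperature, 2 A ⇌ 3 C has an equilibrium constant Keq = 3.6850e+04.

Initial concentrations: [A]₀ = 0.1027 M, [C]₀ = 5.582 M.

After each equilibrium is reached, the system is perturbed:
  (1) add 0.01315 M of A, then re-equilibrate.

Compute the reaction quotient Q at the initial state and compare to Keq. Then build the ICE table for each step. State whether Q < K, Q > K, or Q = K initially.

Q₀ = 1.6490e+04; Q < K (proceeds forward)

Q₀ = 1.6490e+04 vs Keq = 3.6850e+04 ⇒ Q<K, forward
Step 1:
                    A           C
  I            0.1027       5.582
  C          -0.03308     0.04962
  E           0.06962       5.632
  solve Keq expr → x = 0.01654; check Q = 3.6850e+04
Then add 0.01315 M of A.
Step 2:
                    A           C
  I           0.08277       5.632
  C          -0.01279     0.01919
  E           0.06998       5.651
  solve Keq expr → x = 0.006397; check Q = 3.6850e+04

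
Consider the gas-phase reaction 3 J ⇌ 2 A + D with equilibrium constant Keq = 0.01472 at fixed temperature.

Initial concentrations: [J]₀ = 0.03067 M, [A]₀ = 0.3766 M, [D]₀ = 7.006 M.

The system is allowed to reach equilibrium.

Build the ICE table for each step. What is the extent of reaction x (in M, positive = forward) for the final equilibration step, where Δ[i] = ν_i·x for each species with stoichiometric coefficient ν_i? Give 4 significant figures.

Q₀ = 3.4442e+04 vs Keq = 0.01472 ⇒ Q>K, reverse
Step 1:
                   J          A          D
  Initial    0.03067     0.3766      7.006
  Change      0.5352    -0.3568    -0.1784
  Equil       0.5659    0.01977      6.828
  solve Keq expr → x = -0.1784; check Q = 0.01472

x = -0.1784 M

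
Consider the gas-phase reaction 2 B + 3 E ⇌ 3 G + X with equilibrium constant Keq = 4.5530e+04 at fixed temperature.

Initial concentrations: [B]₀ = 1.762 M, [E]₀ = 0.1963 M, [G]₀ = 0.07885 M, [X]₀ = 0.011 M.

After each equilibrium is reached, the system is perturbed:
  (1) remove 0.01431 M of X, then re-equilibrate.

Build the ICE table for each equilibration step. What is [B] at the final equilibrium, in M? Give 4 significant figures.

Q₀ = 2.2963e-04 vs Keq = 4.5530e+04 ⇒ Q<K, forward
Step 1:
                    B           E           G           X
  I             1.762      0.1963     0.07885       0.011
  C           -0.1293      -0.194       0.194     0.06466
  E             1.633    0.002331      0.2728     0.07566
  solve Keq expr → x = 0.06466; check Q = 4.5530e+04
Then remove 0.01431 M of X.
Step 2:
                    B           E           G           X
  I             1.633    0.002331      0.2728     0.06135
  C       -1.0358e-04 -1.5537e-04  1.5537e-04  5.1792e-05
  E             1.633    0.002175       0.273      0.0614
  solve Keq expr → x = 5.1792e-05; check Q = 4.5530e+04

[B]_eq = 1.633 M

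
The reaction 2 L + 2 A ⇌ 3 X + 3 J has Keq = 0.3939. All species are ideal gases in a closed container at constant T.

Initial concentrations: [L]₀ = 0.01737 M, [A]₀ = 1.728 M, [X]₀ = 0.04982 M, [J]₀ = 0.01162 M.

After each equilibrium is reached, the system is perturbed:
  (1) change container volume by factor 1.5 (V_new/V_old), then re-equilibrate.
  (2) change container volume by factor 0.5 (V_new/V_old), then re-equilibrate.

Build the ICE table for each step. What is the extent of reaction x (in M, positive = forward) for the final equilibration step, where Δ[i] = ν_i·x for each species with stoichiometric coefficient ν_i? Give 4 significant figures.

Q₀ = 2.1535e-07 vs Keq = 0.3939 ⇒ Q<K, forward
Step 1:
                   L          A          X          J
  init       0.01737      1.728    0.04982    0.01162
  Δ         -0.01723   -0.01723    0.02584    0.02584
  eq      1.4056e-04      1.711    0.07566    0.03746
  solve Keq expr → x = 0.008615; check Q = 0.3939
Then change container volume by factor 1.5 (V_new/V_old).
Step 2:
                   L          A          X          J
  init    9.3709e-05      1.141    0.05044    0.02498
  Δ       -3.0974e-05 -3.0974e-05 4.6461e-05 4.6461e-05
  eq      6.2736e-05       1.14    0.05049    0.02502
  solve Keq expr → x = 1.5487e-05; check Q = 0.3939
Then change container volume by factor 0.5 (V_new/V_old).
Step 3:
                   L          A          X          J
  init    1.2547e-04      2.281      0.101    0.05005
  Δ       1.2338e-04 1.2338e-04 -1.8507e-04 -1.8507e-04
  eq      2.4885e-04      2.281     0.1008    0.04986
  solve Keq expr → x = -6.1691e-05; check Q = 0.3939

x = -6.1691e-05 M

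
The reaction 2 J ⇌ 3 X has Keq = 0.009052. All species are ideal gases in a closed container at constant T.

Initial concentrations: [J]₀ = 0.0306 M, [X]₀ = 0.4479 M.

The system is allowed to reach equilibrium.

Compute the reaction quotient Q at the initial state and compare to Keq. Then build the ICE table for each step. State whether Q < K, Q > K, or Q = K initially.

Q₀ = 95.96; Q > K (proceeds reverse)

Q₀ = 95.96 vs Keq = 0.009052 ⇒ Q>K, reverse
Step 1:
                   J          X
  init        0.0306     0.4479
  Δ           0.2404    -0.3606
  eq           0.271    0.08728
  solve Keq expr → x = -0.1202; check Q = 0.009052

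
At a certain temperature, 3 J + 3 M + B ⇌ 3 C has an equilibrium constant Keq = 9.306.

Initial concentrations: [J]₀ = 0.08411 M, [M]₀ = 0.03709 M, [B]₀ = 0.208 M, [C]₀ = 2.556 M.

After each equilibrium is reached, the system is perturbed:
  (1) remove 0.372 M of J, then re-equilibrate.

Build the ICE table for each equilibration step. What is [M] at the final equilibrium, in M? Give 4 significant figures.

[M]_eq = 1.103 M

Q₀ = 2.6443e+09 vs Keq = 9.306 ⇒ Q>K, reverse
Step 1:
                    J           M           B           C
  Initial     0.08411     0.03709       0.208       2.556
  Change       0.9234      0.9234      0.3078     -0.9234
  Equil         1.008      0.9605      0.5158       1.633
  solve Keq expr → x = -0.3078; check Q = 9.306
Then remove 0.372 M of J.
Step 2:
                    J           M           B           C
  Initial      0.6356      0.9605      0.5158       1.633
  Change       0.1423      0.1423     0.04744     -0.1423
  Equil        0.7779       1.103      0.5633        1.49
  solve Keq expr → x = -0.04744; check Q = 9.306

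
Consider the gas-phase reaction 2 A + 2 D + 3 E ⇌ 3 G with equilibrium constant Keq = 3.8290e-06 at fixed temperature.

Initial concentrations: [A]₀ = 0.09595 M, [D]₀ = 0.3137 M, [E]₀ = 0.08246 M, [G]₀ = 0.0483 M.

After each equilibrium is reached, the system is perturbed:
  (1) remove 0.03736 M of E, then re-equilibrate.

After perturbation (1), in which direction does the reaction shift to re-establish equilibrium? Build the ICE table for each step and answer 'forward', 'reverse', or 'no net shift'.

Direction: reverse

Q₀ = 221.8 vs Keq = 3.8290e-06 ⇒ Q>K, reverse
Step 1:
                   A          D          E          G
  init       0.09595     0.3137    0.08246     0.0483
  Δ          0.03203    0.03203    0.04804   -0.04804
  eq           0.128     0.3457     0.1305 2.5541e-04
  solve Keq expr → x = -0.01601; check Q = 3.8290e-06
Then remove 0.03736 M of E.
Step 2:
                   A          D          E          G
  init         0.128     0.3457    0.09314 2.5541e-04
  Δ       4.8608e-05 4.8608e-05 7.2911e-05 -7.2911e-05
  eq           0.128     0.3458    0.09322 1.8250e-04
  solve Keq expr → x = -2.4304e-05; check Q = 3.8290e-06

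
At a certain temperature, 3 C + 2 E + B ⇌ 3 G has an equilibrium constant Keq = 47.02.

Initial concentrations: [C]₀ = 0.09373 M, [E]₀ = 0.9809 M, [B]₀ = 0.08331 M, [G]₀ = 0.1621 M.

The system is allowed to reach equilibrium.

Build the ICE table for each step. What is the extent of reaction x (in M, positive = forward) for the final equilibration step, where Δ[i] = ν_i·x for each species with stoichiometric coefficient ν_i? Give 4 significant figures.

x = -0.001911 M

Q₀ = 64.53 vs Keq = 47.02 ⇒ Q>K, reverse
Step 1:
                   C          E          B          G
  Initial    0.09373     0.9809    0.08331     0.1621
  Change    0.005733   0.003822   0.001911  -0.005733
  Equil      0.09946     0.9847    0.08522     0.1564
  solve Keq expr → x = -0.001911; check Q = 47.02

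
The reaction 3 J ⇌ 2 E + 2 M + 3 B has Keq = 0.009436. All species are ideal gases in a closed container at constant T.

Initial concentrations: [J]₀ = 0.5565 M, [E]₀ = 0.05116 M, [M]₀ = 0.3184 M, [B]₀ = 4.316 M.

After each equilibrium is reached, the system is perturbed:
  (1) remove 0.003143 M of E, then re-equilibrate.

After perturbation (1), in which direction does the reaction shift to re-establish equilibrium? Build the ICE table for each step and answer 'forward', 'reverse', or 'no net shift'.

Q₀ = 0.1238 vs Keq = 0.009436 ⇒ Q>K, reverse
Step 1:
                   J          E          M          B
  Initial     0.5565    0.05116     0.3184      4.316
  Change     0.04942   -0.03295   -0.03295   -0.04942
  Equil       0.6059    0.01821     0.2855      4.267
  solve Keq expr → x = -0.01647; check Q = 0.009436
Then remove 0.003143 M of E.
Step 2:
                   J          E          M          B
  Initial     0.6059    0.01507     0.2855      4.267
  Change   -0.004137   0.002758   0.002758   0.004137
  Equil       0.6018    0.01783     0.2882      4.271
  solve Keq expr → x = 0.001379; check Q = 0.009436

Direction: forward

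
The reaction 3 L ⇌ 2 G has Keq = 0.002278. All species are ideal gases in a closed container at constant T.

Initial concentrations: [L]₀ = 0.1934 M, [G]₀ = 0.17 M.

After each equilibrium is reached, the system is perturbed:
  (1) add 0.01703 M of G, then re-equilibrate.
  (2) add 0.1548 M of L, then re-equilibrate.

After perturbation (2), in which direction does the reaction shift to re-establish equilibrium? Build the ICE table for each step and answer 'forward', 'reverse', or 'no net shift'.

Direction: forward

Q₀ = 3.995 vs Keq = 0.002278 ⇒ Q>K, reverse
Step 1:
                    L           G
  I            0.1934        0.17
  C            0.2349     -0.1566
  E            0.4283     0.01338
  solve Keq expr → x = -0.07831; check Q = 0.002278
Then add 0.01703 M of G.
Step 2:
                    L           G
  I            0.4283     0.03041
  C           0.02385     -0.0159
  E            0.4522     0.01451
  solve Keq expr → x = -0.007949; check Q = 0.002278
Then add 0.1548 M of L.
Step 3:
                    L           G
  I             0.607     0.01451
  C          -0.01116    0.007438
  E            0.5958     0.02195
  solve Keq expr → x = 0.003719; check Q = 0.002278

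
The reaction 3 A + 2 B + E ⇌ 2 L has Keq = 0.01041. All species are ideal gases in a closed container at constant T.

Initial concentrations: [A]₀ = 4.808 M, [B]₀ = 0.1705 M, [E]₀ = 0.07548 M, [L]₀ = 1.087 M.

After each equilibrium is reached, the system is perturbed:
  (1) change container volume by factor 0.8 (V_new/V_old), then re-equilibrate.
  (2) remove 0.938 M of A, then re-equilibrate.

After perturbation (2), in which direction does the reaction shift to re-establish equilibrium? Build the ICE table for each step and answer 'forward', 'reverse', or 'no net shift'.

Q₀ = 4.845 vs Keq = 0.01041 ⇒ Q>K, reverse
Step 1:
                  A         B         E         L
  init        4.808    0.1705   0.07548     1.087
  Δ          0.7974    0.5316    0.2658   -0.5316
  eq          5.605    0.7021    0.3413    0.5554
  solve Keq expr → x = -0.2658; check Q = 0.01041
Then change container volume by factor 0.8 (V_new/V_old).
Step 2:
                  A         B         E         L
  init        7.007    0.8776    0.4266    0.6942
  Δ         -0.1905    -0.127  -0.06351     0.127
  eq          6.816    0.7506    0.3631    0.8213
  solve Keq expr → x = 0.06351; check Q = 0.01041
Then remove 0.938 M of A.
Step 3:
                  A         B         E         L
  init        5.878    0.7506    0.3631    0.8213
  Δ         0.09288   0.06192   0.03096  -0.06192
  eq          5.971    0.8125    0.3941    0.7593
  solve Keq expr → x = -0.03096; check Q = 0.01041

Direction: reverse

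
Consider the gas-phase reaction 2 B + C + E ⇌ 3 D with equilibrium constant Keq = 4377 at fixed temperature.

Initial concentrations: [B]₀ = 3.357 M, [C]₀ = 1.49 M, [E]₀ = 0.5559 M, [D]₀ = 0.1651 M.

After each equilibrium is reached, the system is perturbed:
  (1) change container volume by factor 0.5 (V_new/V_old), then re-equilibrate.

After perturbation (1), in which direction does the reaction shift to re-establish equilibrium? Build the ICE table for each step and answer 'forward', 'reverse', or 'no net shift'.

Direction: forward

Q₀ = 4.8212e-04 vs Keq = 4377 ⇒ Q<K, forward
Step 1:
                  B         C         E         D
  Initial     3.357      1.49    0.5559    0.1651
  Change     -1.111   -0.5556   -0.5556     1.667
  Equil       2.246    0.9344 2.9803e-04     1.832
  solve Keq expr → x = 0.5556; check Q = 4377
Then change container volume by factor 0.5 (V_new/V_old).
Step 2:
                  B         C         E         D
  Initial     4.492     1.869 5.9606e-04     3.664
  Change  -5.9537e-04 -2.9769e-04 -2.9769e-04 8.9306e-04
  Equil       4.491     1.868 2.9837e-04     3.665
  solve Keq expr → x = 2.9769e-04; check Q = 4377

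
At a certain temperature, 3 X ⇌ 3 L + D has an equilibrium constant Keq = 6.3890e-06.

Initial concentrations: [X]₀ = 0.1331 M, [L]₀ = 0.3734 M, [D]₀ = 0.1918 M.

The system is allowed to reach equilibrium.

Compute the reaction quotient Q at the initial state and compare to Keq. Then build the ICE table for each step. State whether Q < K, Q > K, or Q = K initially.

Q₀ = 4.235; Q > K (proceeds reverse)

Q₀ = 4.235 vs Keq = 6.3890e-06 ⇒ Q>K, reverse
Step 1:
                    X           L           D
  I            0.1331      0.3734      0.1918
  C             0.352      -0.352     -0.1173
  E            0.4851      0.0214     0.07447
  solve Keq expr → x = -0.1173; check Q = 6.3890e-06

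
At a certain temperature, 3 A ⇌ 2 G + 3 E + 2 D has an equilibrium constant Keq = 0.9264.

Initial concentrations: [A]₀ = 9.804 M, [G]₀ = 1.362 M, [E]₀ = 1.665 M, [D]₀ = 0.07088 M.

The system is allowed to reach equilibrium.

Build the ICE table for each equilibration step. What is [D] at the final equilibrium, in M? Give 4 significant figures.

[D]_eq = 1.289 M

Q₀ = 4.5649e-05 vs Keq = 0.9264 ⇒ Q<K, forward
Step 1:
                    A           G           E           D
  init          9.804       1.362       1.665     0.07088
  Δ            -1.827       1.218       1.827       1.218
  eq            7.977        2.58       3.492       1.289
  solve Keq expr → x = 0.6088; check Q = 0.9264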